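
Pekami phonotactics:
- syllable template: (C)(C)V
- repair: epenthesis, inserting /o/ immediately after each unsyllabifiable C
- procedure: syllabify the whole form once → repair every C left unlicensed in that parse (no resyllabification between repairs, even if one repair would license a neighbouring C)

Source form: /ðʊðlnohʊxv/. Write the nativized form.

Syllabifying with onset maximization leaves /ð/, /x/, /v/ stranded (no codas are permitted; onsets may contain at most 2 consonants).
Epenthesis after each stranded consonant: /ð/ → /ðo/, /x/ → /xo/, /v/ → /vo/.

ðʊðolnohʊxovo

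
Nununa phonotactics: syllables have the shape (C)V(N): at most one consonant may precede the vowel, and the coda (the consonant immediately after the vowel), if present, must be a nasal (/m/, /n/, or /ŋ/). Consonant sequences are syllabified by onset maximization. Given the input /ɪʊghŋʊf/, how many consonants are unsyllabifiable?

Under (C)V(N), the unsyllabifiable consonants are /g/, /h/, /f/ (only a nasal (/m/, /n/, or /ŋ/) is licensed in coda position; onsets are limited to one consonant).

3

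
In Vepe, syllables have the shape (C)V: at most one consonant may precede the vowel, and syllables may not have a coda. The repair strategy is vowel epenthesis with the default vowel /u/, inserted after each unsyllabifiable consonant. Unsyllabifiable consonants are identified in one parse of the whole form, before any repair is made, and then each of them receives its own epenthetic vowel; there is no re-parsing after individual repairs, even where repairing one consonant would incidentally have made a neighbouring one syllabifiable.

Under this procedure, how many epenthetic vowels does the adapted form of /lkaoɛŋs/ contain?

The unsyllabifiable consonants are /l/, /ŋ/, /s/; each receives one epenthetic vowel.

3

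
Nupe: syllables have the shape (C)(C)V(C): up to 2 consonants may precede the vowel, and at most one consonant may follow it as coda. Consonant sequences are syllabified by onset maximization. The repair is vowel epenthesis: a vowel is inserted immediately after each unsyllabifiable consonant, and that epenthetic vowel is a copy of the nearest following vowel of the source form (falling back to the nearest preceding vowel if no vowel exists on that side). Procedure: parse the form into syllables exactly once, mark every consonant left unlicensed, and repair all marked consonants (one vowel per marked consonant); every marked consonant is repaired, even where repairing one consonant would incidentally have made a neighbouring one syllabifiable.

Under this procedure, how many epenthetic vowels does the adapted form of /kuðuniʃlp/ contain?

The unsyllabifiable consonants are /l/, /p/; each receives one epenthetic vowel.

2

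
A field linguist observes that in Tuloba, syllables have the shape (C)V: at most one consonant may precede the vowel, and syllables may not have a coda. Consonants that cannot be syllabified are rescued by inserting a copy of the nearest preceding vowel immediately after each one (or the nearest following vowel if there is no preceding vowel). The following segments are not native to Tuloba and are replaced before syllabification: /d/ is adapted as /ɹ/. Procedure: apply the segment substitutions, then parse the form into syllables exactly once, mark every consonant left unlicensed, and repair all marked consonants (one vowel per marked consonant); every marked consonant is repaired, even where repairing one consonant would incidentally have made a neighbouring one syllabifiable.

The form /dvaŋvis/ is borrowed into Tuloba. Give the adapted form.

ɹavaŋavisi

Substitution: /d/ → /ɹ/, giving /ɹvaŋvis/.
Syllabifying with onset maximization leaves /ɹ/, /ŋ/, /s/ stranded (no codas are permitted; onsets are limited to one consonant).
Each unlicensed consonant becomes the onset of a new syllable: /ɹ/ → /ɹa/, /ŋ/ → /ŋa/, /s/ → /si/.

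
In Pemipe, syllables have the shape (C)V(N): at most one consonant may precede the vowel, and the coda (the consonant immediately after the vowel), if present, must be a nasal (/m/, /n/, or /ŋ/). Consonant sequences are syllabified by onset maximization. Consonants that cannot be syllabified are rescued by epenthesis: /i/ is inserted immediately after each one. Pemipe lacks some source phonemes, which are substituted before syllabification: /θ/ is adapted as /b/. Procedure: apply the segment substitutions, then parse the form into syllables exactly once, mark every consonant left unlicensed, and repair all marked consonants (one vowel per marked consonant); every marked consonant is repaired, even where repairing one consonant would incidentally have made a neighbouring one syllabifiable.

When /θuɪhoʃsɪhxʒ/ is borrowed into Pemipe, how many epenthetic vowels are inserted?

After substitution the input is /buɪhoʃsɪhxʒ/.
The unsyllabifiable consonants are /ʃ/, /h/, /x/, /ʒ/; each receives one epenthetic vowel.

4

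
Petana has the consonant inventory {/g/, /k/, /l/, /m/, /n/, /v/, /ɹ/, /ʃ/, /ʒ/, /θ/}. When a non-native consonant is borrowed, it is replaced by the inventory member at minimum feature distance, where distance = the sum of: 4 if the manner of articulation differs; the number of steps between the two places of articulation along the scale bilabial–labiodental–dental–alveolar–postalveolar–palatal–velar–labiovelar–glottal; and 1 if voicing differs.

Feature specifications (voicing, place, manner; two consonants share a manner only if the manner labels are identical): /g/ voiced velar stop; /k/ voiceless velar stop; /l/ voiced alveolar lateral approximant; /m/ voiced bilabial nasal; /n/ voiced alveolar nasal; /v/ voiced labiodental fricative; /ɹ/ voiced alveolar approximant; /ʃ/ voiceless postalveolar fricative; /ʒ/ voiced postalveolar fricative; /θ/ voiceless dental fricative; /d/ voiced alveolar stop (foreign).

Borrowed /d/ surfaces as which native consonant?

/g/ is closest: same manner (stop), place distance 3 (alveolar→velar), same voicing; total 3. Next closest is /k/ at distance 4.

g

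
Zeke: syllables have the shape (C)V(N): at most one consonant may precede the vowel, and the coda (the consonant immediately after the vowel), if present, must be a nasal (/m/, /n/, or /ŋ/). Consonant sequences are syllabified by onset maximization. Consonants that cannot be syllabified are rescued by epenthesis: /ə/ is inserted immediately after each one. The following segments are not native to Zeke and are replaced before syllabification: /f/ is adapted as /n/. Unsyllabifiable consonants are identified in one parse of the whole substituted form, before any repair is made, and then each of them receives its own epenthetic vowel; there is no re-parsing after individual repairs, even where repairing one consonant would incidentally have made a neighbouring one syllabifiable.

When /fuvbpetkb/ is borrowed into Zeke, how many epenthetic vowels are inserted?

5

After substitution the input is /nuvbpetkb/.
The unsyllabifiable consonants are /v/, /b/, /t/, /k/, /b/; each receives one epenthetic vowel.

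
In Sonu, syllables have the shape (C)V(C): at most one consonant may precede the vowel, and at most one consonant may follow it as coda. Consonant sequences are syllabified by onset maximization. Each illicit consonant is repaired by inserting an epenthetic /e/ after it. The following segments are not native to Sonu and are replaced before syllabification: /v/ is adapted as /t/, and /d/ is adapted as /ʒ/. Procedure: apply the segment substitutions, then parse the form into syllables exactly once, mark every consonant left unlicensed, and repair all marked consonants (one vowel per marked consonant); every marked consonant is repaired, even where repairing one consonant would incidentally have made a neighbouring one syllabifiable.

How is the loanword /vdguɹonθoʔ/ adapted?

teʒeguɹonθoʔ

Substitution: /v/ → /t/, /d/ → /ʒ/, giving /tʒguɹonθoʔ/.
Syllabifying with onset maximization leaves /t/, /ʒ/ stranded (at most one coda consonant is licensed; onsets are limited to one consonant).
Each unlicensed consonant becomes the onset of a new syllable: /t/ → /te/, /ʒ/ → /ʒe/.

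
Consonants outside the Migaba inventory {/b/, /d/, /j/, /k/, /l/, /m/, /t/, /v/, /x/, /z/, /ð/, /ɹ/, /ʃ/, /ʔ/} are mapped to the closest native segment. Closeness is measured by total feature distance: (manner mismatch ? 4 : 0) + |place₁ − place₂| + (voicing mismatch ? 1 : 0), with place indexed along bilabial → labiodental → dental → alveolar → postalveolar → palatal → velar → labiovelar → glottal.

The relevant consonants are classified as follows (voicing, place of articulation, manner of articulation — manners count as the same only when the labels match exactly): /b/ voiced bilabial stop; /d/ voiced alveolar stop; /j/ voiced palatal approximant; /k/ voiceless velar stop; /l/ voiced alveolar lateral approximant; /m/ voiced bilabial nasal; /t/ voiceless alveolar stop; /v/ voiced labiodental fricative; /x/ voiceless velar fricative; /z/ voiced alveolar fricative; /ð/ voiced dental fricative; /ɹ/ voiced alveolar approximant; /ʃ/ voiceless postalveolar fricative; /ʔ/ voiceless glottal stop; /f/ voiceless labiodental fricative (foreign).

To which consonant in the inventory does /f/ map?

/v/ is closest: same manner (fricative), place distance 0 (labiodental→labiodental), voicing differs (+1); total 1. Next closest is /ð/ at distance 2.

v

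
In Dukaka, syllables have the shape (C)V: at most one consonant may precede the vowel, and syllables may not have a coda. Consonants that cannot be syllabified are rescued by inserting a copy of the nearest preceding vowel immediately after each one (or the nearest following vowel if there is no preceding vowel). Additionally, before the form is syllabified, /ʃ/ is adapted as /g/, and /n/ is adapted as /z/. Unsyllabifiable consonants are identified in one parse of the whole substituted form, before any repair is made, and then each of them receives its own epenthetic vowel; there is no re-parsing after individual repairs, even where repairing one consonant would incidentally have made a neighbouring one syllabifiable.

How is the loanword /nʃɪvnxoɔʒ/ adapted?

Substitution: /n/ → /z/, /ʃ/ → /g/, giving /zgɪvzxoɔʒ/.
Under (C)V, the unsyllabifiable consonants are /z/, /v/, /z/, /ʒ/ (no codas are permitted; onsets are limited to one consonant).
Inserting the epenthetic vowel yields /z/ → /zɪ/, /v/ → /vɪ/, /z/ → /zɪ/, /ʒ/ → /ʒɔ/.

zɪgɪvɪzɪxoɔʒɔ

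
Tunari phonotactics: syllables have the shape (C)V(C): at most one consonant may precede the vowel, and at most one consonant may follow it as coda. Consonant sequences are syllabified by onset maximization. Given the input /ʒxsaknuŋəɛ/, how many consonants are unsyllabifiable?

2

Syllabifying with onset maximization leaves /ʒ/, /x/ stranded (at most one coda consonant is licensed; onsets are limited to one consonant).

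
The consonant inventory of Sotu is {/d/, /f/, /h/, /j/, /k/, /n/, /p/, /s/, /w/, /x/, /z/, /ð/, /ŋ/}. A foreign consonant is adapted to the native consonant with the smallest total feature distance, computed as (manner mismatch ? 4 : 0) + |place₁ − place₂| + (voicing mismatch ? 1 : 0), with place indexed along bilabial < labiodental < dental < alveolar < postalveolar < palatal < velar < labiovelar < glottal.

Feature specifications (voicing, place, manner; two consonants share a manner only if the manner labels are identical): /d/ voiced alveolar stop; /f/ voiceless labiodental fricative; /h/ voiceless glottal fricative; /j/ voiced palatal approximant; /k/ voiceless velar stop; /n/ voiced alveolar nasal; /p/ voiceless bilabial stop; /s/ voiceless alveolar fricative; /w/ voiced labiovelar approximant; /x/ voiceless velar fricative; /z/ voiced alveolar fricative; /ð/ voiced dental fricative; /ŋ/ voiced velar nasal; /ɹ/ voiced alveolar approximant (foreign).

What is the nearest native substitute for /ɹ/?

/j/ is closest: same manner (approximant), place distance 2 (alveolar→palatal), same voicing; total 2. Next closest is /d/ at distance 4.

j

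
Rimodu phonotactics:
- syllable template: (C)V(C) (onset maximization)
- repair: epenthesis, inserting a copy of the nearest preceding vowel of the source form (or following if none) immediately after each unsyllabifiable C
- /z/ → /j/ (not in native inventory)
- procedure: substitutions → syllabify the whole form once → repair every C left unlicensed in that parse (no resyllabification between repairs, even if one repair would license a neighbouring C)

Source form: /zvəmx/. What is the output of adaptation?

Substitution: /z/ → /j/, giving /jvəmx/.
Under (C)V(C), the unsyllabifiable consonants are /j/, /x/ (at most one coda consonant is licensed; onsets are limited to one consonant).
Each unlicensed consonant becomes the onset of a new syllable: /j/ → /jə/, /x/ → /xə/.

jəvəmxə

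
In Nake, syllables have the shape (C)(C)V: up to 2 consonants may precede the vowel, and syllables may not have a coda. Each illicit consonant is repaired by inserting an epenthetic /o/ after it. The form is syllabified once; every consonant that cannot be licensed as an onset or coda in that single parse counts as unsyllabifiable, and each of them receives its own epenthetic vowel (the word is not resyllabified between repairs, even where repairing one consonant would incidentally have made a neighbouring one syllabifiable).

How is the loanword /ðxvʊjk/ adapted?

The consonants /ð/, /j/, /k/ cannot be parsed into a legal (C)(C)V syllable (no codas are permitted; onsets may contain at most 2 consonants).
Epenthesis after each stranded consonant: /ð/ → /ðo/, /j/ → /jo/, /k/ → /ko/.

ðoxvʊjoko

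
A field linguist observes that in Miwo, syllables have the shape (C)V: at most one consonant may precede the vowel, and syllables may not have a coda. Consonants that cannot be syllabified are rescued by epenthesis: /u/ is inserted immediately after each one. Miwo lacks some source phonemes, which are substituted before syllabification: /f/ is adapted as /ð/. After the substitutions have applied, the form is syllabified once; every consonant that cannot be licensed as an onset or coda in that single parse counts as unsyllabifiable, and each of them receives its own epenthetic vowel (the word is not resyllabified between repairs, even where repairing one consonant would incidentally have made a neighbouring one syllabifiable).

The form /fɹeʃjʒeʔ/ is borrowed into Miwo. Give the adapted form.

Substitution: /f/ → /ð/, giving /ðɹeʃjʒeʔ/.
The consonants /ð/, /ʃ/, /j/, /ʔ/ cannot be parsed into a legal (C)V syllable (no codas are permitted; onsets are limited to one consonant).
Inserting the epenthetic vowel yields /ð/ → /ðu/, /ʃ/ → /ʃu/, /j/ → /ju/, /ʔ/ → /ʔu/.

ðuɹeʃujuʒeʔu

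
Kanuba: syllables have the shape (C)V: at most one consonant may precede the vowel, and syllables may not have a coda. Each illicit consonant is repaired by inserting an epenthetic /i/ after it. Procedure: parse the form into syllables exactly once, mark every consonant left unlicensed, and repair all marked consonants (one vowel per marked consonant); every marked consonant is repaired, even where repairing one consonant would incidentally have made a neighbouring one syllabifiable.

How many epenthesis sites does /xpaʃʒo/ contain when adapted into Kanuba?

2

The unsyllabifiable consonants are /x/, /ʃ/; each receives one epenthetic vowel.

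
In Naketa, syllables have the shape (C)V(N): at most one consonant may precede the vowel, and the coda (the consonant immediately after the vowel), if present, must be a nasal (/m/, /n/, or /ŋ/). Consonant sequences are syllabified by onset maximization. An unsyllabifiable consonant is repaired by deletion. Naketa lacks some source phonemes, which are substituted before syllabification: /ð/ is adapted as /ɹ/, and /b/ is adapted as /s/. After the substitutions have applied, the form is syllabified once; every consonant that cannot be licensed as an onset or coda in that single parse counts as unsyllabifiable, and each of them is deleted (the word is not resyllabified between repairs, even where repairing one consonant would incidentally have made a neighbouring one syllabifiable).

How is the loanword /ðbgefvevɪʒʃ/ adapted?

gevevɪ

Substitution: /ð/ → /ɹ/, /b/ → /s/, giving /ɹsgefvevɪʒʃ/.
The consonants /ɹ/, /s/, /f/, /ʒ/, /ʃ/ cannot be parsed into a legal (C)V(N) syllable (only a nasal (/m/, /n/, or /ŋ/) is licensed in coda position; onsets are limited to one consonant).
Each unlicensed consonant is deleted: /ɹ/, /s/, /f/, /ʒ/, /ʃ/.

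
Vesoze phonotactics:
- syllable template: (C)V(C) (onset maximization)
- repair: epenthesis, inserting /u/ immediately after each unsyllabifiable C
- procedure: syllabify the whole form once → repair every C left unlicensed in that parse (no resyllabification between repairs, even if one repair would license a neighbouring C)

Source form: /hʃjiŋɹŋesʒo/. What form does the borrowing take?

huʃujiŋɹuŋesʒo

Syllabifying with onset maximization leaves /h/, /ʃ/, /ɹ/ stranded (at most one coda consonant is licensed; onsets are limited to one consonant).
Each unlicensed consonant becomes the onset of a new syllable: /h/ → /hu/, /ʃ/ → /ʃu/, /ɹ/ → /ɹu/.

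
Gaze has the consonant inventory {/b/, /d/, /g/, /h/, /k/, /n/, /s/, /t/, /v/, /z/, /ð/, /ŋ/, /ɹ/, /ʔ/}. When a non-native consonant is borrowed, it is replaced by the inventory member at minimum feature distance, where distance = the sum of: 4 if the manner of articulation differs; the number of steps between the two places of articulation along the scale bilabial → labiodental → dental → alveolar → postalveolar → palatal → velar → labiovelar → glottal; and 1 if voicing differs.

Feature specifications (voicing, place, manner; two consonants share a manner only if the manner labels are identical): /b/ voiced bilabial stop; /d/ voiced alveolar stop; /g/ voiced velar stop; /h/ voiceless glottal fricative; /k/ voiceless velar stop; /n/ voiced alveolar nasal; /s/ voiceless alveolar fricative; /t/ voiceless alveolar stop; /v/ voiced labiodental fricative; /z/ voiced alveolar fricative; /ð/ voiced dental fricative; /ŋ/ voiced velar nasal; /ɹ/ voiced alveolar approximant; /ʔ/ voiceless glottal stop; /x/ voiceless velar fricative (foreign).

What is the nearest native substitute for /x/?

h

/h/ is closest: same manner (fricative), place distance 2 (velar→glottal), same voicing; total 2. Next closest is /s/ at distance 3.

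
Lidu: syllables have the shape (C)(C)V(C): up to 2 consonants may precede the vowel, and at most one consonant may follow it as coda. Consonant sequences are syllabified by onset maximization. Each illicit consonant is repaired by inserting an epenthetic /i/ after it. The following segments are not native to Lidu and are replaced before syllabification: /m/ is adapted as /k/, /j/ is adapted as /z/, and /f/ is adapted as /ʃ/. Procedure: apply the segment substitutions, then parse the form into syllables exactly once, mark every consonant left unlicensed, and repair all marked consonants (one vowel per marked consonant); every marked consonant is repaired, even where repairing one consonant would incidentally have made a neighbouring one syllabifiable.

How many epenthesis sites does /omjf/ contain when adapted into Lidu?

2

After substitution the input is /okzʃ/.
The unsyllabifiable consonants are /z/, /ʃ/; each receives one epenthetic vowel.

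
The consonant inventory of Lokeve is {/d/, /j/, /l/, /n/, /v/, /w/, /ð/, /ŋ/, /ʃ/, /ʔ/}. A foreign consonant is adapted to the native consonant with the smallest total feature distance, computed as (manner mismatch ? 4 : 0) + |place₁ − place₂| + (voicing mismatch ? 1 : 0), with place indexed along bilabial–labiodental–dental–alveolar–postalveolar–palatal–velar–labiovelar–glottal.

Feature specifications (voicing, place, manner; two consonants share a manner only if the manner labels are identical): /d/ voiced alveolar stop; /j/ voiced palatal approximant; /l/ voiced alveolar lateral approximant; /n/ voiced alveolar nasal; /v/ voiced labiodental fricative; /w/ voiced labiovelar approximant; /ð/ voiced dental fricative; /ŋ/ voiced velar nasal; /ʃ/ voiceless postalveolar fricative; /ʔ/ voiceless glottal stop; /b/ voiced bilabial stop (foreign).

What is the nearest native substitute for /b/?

/d/ is closest: same manner (stop), place distance 3 (bilabial→alveolar), same voicing; total 3. Next closest is /v/ at distance 5.

d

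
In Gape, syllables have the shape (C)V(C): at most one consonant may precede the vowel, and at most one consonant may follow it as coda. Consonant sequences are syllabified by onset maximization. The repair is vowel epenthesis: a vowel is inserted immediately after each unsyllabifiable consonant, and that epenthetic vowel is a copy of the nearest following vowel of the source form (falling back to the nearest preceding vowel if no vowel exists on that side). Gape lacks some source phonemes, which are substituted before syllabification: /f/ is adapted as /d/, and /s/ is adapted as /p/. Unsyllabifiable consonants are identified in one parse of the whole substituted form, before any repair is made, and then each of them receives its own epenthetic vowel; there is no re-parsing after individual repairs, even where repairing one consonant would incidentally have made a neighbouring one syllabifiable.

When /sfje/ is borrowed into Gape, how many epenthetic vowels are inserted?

2

After substitution the input is /pdje/.
The unsyllabifiable consonants are /p/, /d/; each receives one epenthetic vowel.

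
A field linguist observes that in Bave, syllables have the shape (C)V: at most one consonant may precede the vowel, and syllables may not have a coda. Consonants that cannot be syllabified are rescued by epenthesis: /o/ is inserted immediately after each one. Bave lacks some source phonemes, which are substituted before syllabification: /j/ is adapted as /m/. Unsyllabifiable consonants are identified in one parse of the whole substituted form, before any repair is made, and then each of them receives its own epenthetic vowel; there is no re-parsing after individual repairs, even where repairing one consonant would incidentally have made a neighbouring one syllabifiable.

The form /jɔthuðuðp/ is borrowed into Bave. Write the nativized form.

Substitution: /j/ → /m/, giving /mɔthuðuðp/.
Syllabifying with onset maximization leaves /t/, /ð/, /p/ stranded (no codas are permitted; onsets are limited to one consonant).
Each unlicensed consonant becomes the onset of a new syllable: /t/ → /to/, /ð/ → /ðo/, /p/ → /po/.

mɔtohuðuðopo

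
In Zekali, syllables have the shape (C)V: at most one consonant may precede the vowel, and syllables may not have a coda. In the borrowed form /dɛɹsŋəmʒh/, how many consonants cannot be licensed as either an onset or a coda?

5

Under (C)V, the unsyllabifiable consonants are /ɹ/, /s/, /m/, /ʒ/, /h/ (no codas are permitted; onsets are limited to one consonant).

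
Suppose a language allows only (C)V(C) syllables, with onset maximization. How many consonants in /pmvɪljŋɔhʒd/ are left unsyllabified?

Syllabifying with onset maximization leaves /p/, /m/, /j/, /ʒ/, /d/ stranded (at most one coda consonant is licensed; onsets are limited to one consonant).

5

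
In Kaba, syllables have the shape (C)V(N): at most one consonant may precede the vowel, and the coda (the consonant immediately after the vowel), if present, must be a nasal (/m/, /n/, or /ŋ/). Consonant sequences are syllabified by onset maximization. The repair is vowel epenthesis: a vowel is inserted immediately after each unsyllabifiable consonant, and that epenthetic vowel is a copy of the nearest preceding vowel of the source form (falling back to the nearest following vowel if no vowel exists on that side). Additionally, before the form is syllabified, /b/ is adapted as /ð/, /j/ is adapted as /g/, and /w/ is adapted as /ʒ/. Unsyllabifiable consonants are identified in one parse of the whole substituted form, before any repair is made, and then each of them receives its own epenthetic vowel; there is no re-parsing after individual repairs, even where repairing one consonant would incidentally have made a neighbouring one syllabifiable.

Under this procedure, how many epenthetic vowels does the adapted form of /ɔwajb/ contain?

2

After substitution the input is /ɔʒagð/.
The unsyllabifiable consonants are /g/, /ð/; each receives one epenthetic vowel.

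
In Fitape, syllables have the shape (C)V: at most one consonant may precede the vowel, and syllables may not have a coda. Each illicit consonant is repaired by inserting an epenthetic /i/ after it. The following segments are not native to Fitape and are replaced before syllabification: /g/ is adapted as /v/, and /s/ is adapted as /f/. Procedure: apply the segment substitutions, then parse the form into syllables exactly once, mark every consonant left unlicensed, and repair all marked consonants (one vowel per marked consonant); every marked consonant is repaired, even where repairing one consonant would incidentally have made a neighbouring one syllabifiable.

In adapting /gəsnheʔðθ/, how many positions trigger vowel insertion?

After substitution the input is /vəfnheʔðθ/.
The unsyllabifiable consonants are /f/, /n/, /ʔ/, /ð/, /θ/; each receives one epenthetic vowel.

5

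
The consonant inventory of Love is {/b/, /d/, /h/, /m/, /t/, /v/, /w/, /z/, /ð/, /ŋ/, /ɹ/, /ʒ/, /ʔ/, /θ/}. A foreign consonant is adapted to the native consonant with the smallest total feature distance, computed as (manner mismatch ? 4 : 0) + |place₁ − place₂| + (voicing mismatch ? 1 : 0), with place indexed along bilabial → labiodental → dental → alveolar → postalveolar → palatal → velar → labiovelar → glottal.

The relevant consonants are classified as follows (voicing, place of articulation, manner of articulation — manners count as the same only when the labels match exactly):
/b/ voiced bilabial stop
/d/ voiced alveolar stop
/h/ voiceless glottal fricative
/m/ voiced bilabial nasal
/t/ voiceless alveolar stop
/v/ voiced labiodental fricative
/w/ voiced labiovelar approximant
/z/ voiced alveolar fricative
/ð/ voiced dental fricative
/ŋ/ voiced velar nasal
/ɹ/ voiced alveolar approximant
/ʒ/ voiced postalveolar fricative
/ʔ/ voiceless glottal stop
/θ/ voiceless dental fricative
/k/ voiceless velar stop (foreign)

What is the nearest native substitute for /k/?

/ʔ/ is closest: same manner (stop), place distance 2 (velar→glottal), same voicing; total 2. Next closest is /t/ at distance 3.

ʔ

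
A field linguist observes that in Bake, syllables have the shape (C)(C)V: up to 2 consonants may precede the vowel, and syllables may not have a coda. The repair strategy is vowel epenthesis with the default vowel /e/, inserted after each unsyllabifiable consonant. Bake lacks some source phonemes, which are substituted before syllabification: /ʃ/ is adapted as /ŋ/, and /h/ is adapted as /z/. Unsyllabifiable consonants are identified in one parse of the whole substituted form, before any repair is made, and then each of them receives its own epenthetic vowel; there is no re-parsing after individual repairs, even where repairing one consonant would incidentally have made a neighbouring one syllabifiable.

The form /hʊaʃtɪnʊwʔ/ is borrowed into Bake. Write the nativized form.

zʊaŋtɪnʊweʔe

Substitution: /h/ → /z/, /ʃ/ → /ŋ/, giving /zʊaŋtɪnʊwʔ/.
The consonants /w/, /ʔ/ cannot be parsed into a legal (C)(C)V syllable (no codas are permitted; onsets may contain at most 2 consonants).
Epenthesis after each stranded consonant: /w/ → /we/, /ʔ/ → /ʔe/.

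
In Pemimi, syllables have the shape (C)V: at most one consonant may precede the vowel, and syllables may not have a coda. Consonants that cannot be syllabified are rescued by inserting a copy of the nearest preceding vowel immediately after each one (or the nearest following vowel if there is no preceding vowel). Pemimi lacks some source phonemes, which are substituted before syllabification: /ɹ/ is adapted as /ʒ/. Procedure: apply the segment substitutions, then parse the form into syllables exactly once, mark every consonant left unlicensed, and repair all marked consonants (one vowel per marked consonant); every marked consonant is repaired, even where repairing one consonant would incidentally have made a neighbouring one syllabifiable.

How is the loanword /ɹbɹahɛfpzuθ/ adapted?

Substitution: /ɹ/ → /ʒ/, giving /ʒbʒahɛfpzuθ/.
Under (C)V, the unsyllabifiable consonants are /ʒ/, /b/, /f/, /p/, /θ/ (no codas are permitted; onsets are limited to one consonant).
Each unlicensed consonant becomes the onset of a new syllable: /ʒ/ → /ʒa/, /b/ → /ba/, /f/ → /fɛ/, /p/ → /pɛ/, /θ/ → /θu/.

ʒabaʒahɛfɛpɛzuθu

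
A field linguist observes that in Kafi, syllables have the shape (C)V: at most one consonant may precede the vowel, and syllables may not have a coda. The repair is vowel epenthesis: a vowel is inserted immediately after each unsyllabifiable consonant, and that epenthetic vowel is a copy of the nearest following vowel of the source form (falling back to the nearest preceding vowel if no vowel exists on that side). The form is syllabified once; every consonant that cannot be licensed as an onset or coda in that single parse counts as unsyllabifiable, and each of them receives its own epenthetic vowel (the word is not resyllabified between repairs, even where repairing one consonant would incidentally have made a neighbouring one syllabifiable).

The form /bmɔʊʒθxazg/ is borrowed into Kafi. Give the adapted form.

bɔmɔʊʒaθaxazaga

Under (C)V, the unsyllabifiable consonants are /b/, /ʒ/, /θ/, /z/, /g/ (no codas are permitted; onsets are limited to one consonant).
Each unlicensed consonant becomes the onset of a new syllable: /b/ → /bɔ/, /ʒ/ → /ʒa/, /θ/ → /θa/, /z/ → /za/, /g/ → /ga/.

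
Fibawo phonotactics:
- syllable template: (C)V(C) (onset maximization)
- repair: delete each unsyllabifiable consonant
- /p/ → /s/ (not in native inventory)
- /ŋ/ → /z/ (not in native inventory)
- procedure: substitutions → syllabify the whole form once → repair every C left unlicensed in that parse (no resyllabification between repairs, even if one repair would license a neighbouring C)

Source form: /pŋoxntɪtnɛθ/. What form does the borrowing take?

zoxtɪtnɛθ

Substitution: /p/ → /s/, /ŋ/ → /z/, giving /szoxntɪtnɛθ/.
The consonants /s/, /n/ cannot be parsed into a legal (C)V(C) syllable (at most one coda consonant is licensed; onsets are limited to one consonant).
Deletion applies to /s/, /n/.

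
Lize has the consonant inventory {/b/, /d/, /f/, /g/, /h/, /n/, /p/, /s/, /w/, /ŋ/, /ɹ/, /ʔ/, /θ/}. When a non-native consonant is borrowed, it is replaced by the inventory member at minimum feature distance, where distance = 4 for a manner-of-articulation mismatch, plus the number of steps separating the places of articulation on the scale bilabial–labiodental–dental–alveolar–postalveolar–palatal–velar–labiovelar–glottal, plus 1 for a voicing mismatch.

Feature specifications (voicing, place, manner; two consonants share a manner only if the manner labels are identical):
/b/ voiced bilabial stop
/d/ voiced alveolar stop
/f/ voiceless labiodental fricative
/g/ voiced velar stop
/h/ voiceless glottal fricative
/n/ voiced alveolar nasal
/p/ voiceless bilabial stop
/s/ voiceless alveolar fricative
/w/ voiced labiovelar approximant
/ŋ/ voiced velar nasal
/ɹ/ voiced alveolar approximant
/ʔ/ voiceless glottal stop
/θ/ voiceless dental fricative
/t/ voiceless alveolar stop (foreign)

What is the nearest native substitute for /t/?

/d/ is closest: same manner (stop), place distance 0 (alveolar→alveolar), voicing differs (+1); total 1. Next closest is /p/ at distance 3.

d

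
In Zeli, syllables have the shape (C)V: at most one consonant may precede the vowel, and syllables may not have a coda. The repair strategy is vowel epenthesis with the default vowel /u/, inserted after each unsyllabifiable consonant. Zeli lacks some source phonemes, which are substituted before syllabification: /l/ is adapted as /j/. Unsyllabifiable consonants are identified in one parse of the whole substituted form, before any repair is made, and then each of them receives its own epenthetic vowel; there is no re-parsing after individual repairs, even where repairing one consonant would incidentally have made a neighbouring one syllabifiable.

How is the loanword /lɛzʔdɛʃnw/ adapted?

jɛzuʔudɛʃunuwu

Substitution: /l/ → /j/, giving /jɛzʔdɛʃnw/.
Syllabifying with onset maximization leaves /z/, /ʔ/, /ʃ/, /n/, /w/ stranded (no codas are permitted; onsets are limited to one consonant).
Each unlicensed consonant becomes the onset of a new syllable: /z/ → /zu/, /ʔ/ → /ʔu/, /ʃ/ → /ʃu/, /n/ → /nu/, /w/ → /wu/.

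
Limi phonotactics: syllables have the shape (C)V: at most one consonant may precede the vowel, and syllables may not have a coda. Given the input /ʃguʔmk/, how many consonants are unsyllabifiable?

The consonants /ʃ/, /ʔ/, /m/, /k/ cannot be parsed into a legal (C)V syllable (no codas are permitted; onsets are limited to one consonant).

4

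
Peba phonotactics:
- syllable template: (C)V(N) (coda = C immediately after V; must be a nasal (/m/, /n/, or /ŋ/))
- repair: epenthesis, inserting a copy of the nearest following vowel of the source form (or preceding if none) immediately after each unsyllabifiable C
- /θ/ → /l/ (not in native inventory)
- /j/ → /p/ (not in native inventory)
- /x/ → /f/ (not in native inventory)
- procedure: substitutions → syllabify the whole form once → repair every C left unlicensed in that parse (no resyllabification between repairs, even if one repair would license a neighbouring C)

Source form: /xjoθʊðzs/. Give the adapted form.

fopolʊðʊzʊsʊ

Substitution: /x/ → /f/, /j/ → /p/, /θ/ → /l/, giving /fpolʊðzs/.
The consonants /f/, /ð/, /z/, /s/ cannot be parsed into a legal (C)V(N) syllable (only a nasal (/m/, /n/, or /ŋ/) is licensed in coda position; onsets are limited to one consonant).
Inserting the epenthetic vowel yields /f/ → /fo/, /ð/ → /ðʊ/, /z/ → /zʊ/, /s/ → /sʊ/.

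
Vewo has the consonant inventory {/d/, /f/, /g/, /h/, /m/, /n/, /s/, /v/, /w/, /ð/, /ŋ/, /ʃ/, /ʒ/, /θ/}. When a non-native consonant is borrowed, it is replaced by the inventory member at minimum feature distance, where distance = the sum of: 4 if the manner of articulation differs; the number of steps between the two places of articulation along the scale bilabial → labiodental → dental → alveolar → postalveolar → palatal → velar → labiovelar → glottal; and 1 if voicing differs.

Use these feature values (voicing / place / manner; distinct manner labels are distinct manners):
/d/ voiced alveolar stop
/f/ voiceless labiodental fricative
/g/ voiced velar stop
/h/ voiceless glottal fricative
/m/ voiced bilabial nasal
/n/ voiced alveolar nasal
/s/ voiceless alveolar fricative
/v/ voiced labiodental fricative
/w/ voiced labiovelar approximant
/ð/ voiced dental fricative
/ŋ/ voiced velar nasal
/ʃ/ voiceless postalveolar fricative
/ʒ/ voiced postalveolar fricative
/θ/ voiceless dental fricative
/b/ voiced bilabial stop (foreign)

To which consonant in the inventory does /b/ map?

/d/ is closest: same manner (stop), place distance 3 (bilabial→alveolar), same voicing; total 3. Next closest is /m/ at distance 4.

d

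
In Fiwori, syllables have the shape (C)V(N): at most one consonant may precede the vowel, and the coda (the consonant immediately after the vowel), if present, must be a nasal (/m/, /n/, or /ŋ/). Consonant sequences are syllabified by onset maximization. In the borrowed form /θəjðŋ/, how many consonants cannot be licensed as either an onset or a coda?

Under (C)V(N), the unsyllabifiable consonants are /j/, /ð/, /ŋ/ (only a nasal (/m/, /n/, or /ŋ/) is licensed in coda position; onsets are limited to one consonant).

3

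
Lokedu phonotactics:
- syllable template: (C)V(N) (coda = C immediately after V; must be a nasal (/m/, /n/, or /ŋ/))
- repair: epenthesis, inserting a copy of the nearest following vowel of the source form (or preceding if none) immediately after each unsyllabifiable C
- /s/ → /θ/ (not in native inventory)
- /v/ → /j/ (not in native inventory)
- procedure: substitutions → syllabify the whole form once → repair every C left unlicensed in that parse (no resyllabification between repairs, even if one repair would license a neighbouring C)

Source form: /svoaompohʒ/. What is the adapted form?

θojoaompohoʒo

Substitution: /s/ → /θ/, /v/ → /j/, giving /θjoaompohʒ/.
Syllabifying with onset maximization leaves /θ/, /h/, /ʒ/ stranded (only a nasal (/m/, /n/, or /ŋ/) is licensed in coda position; onsets are limited to one consonant).
Epenthesis after each stranded consonant: /θ/ → /θo/, /h/ → /ho/, /ʒ/ → /ʒo/.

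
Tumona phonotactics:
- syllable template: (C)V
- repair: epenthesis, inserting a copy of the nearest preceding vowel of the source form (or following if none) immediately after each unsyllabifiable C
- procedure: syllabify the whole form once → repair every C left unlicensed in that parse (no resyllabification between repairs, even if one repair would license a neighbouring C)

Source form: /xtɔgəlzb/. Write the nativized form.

xɔtɔgələzəbə

The consonants /x/, /l/, /z/, /b/ cannot be parsed into a legal (C)V syllable (no codas are permitted; onsets are limited to one consonant).
Each unlicensed consonant becomes the onset of a new syllable: /x/ → /xɔ/, /l/ → /lə/, /z/ → /zə/, /b/ → /bə/.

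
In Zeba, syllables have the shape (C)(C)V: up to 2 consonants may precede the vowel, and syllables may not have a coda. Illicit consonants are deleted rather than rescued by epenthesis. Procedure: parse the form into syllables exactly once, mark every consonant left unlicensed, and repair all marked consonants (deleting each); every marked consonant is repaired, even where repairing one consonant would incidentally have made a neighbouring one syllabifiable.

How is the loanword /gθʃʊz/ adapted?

θʃʊ

Syllabifying with onset maximization leaves /g/, /z/ stranded (no codas are permitted; onsets may contain at most 2 consonants).
Each unlicensed consonant is deleted: /g/, /z/.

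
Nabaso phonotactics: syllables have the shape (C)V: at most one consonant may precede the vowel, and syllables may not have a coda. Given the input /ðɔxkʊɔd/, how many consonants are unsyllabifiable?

The consonants /x/, /d/ cannot be parsed into a legal (C)V syllable (no codas are permitted; onsets are limited to one consonant).

2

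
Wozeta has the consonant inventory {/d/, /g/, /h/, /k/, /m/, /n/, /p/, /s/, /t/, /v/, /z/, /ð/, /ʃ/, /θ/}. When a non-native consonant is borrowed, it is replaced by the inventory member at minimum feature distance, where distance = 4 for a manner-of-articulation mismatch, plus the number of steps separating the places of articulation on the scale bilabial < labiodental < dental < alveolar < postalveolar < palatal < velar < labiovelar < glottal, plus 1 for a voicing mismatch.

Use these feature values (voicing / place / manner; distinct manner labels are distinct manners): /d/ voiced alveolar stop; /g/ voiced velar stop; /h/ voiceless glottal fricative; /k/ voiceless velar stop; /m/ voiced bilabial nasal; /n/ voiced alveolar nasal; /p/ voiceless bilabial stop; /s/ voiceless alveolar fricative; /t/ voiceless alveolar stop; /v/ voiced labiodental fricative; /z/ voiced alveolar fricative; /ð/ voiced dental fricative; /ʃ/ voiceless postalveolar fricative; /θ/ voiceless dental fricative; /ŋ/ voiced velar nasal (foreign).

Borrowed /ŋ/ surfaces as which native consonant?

n

/n/ is closest: same manner (nasal), place distance 3 (velar→alveolar), same voicing; total 3. Next closest is /g/ at distance 4.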